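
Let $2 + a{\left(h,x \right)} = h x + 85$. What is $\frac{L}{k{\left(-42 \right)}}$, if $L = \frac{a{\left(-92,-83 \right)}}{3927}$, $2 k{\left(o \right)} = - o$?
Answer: $\frac{2573}{27489} \approx 0.093601$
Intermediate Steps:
$a{\left(h,x \right)} = 83 + h x$ ($a{\left(h,x \right)} = -2 + \left(h x + 85\right) = -2 + \left(85 + h x\right) = 83 + h x$)
$k{\left(o \right)} = - \frac{o}{2}$ ($k{\left(o \right)} = \frac{\left(-1\right) o}{2} = - \frac{o}{2}$)
$L = \frac{2573}{1309}$ ($L = \frac{83 - -7636}{3927} = \left(83 + 7636\right) \frac{1}{3927} = 7719 \cdot \frac{1}{3927} = \frac{2573}{1309} \approx 1.9656$)
$\frac{L}{k{\left(-42 \right)}} = \frac{2573}{1309 \left(\left(- \frac{1}{2}\right) \left(-42\right)\right)} = \frac{2573}{1309 \cdot 21} = \frac{2573}{1309} \cdot \frac{1}{21} = \frac{2573}{27489}$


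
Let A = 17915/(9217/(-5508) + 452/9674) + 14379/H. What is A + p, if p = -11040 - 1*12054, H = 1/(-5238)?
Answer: -3265561557076356/43337821 ≈ -7.5351e+7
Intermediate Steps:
H = -1/5238 ≈ -0.00019091
p = -23094 (p = -11040 - 12054 = -23094)
A = -3264560713438182/43337821 (A = 17915/(9217/(-5508) + 452/9674) + 14379/(-1/5238) = 17915/(9217*(-1/5508) + 452*(1/9674)) + 14379*(-5238) = 17915/(-9217/5508 + 226/4837) - 75317202 = 17915/(-43337821/26642196) - 75317202 = 17915*(-26642196/43337821) - 75317202 = -477294941340/43337821 - 75317202 = -3264560713438182/43337821 ≈ -7.5328e+7)
A + p = -3264560713438182/43337821 - 23094 = -3265561557076356/43337821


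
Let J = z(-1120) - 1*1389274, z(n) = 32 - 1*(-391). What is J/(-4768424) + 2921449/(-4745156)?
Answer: -1835098217655/5656728938536 ≈ -0.32441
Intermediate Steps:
z(n) = 423 (z(n) = 32 + 391 = 423)
J = -1388851 (J = 423 - 1*1389274 = 423 - 1389274 = -1388851)
J/(-4768424) + 2921449/(-4745156) = -1388851/(-4768424) + 2921449/(-4745156) = -1388851*(-1/4768424) + 2921449*(-1/4745156) = 1388851/4768424 - 2921449/4745156 = -1835098217655/5656728938536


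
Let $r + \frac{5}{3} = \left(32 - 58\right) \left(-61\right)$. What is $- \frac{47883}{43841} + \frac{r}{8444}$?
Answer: $- \frac{1004595883}{1110580212} \approx -0.90457$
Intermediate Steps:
$r = \frac{4753}{3}$ ($r = - \frac{5}{3} + \left(32 - 58\right) \left(-61\right) = - \frac{5}{3} - -1586 = - \frac{5}{3} + 1586 = \frac{4753}{3} \approx 1584.3$)
$- \frac{47883}{43841} + \frac{r}{8444} = - \frac{47883}{43841} + \frac{4753}{3 \cdot 8444} = \left(-47883\right) \frac{1}{43841} + \frac{4753}{3} \cdot \frac{1}{8444} = - \frac{47883}{43841} + \frac{4753}{25332} = - \frac{1004595883}{1110580212}$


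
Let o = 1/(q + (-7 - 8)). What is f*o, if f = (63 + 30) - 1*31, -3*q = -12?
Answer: -62/11 ≈ -5.6364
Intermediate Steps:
q = 4 (q = -1/3*(-12) = 4)
f = 62 (f = 93 - 31 = 62)
o = -1/11 (o = 1/(4 + (-7 - 8)) = 1/(4 - 15) = 1/(-11) = -1/11 ≈ -0.090909)
f*o = 62*(-1/11) = -62/11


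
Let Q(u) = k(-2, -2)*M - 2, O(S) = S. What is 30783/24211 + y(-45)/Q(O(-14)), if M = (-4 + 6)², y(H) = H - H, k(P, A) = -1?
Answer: 993/781 ≈ 1.2714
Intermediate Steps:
y(H) = 0
M = 4 (M = 2² = 4)
Q(u) = -6 (Q(u) = -1*4 - 2 = -4 - 2 = -6)
30783/24211 + y(-45)/Q(O(-14)) = 30783/24211 + 0/(-6) = 30783*(1/24211) + 0*(-⅙) = 993/781 + 0 = 993/781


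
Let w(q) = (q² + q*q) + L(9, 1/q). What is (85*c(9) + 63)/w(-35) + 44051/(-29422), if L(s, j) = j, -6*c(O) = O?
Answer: -640624894/420484513 ≈ -1.5235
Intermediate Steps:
c(O) = -O/6
w(q) = 1/q + 2*q² (w(q) = (q² + q*q) + 1/q = (q² + q²) + 1/q = 2*q² + 1/q = 1/q + 2*q²)
(85*c(9) + 63)/w(-35) + 44051/(-29422) = (85*(-⅙*9) + 63)/(((1 + 2*(-35)³)/(-35))) + 44051/(-29422) = (85*(-3/2) + 63)/((-(1 + 2*(-42875))/35)) + 44051*(-1/29422) = (-255/2 + 63)/((-(1 - 85750)/35)) - 44051/29422 = -129/(2*((-1/35*(-85749)))) - 44051/29422 = -129/(2*85749/35) - 44051/29422 = -129/2*35/85749 - 44051/29422 = -1505/57166 - 44051/29422 = -640624894/420484513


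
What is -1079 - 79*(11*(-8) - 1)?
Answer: 5952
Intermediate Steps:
-1079 - 79*(11*(-8) - 1) = -1079 - 79*(-88 - 1) = -1079 - 79*(-89) = -1079 + 7031 = 5952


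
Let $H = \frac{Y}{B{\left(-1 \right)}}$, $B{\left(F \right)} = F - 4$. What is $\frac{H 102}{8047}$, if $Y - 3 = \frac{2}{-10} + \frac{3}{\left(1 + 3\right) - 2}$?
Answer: $- \frac{2193}{201175} \approx -0.010901$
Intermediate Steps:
$B{\left(F \right)} = -4 + F$ ($B{\left(F \right)} = F - 4 = -4 + F$)
$Y = \frac{43}{10}$ ($Y = 3 + \left(\frac{2}{-10} + \frac{3}{\left(1 + 3\right) - 2}\right) = 3 + \left(2 \left(- \frac{1}{10}\right) + \frac{3}{4 - 2}\right) = 3 - \left(\frac{1}{5} - \frac{3}{2}\right) = 3 + \left(- \frac{1}{5} + 3 \cdot \frac{1}{2}\right) = 3 + \left(- \frac{1}{5} + \frac{3}{2}\right) = 3 + \frac{13}{10} = \frac{43}{10} \approx 4.3$)
$H = - \frac{43}{50}$ ($H = \frac{43}{10 \left(-4 - 1\right)} = \frac{43}{10 \left(-5\right)} = \frac{43}{10} \left(- \frac{1}{5}\right) = - \frac{43}{50} \approx -0.86$)
$\frac{H 102}{8047} = \frac{\left(- \frac{43}{50}\right) 102}{8047} = \left(- \frac{2193}{25}\right) \frac{1}{8047} = - \frac{2193}{201175}$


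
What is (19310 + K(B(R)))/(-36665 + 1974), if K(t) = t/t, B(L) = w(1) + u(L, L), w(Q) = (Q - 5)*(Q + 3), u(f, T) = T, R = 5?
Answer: -19311/34691 ≈ -0.55666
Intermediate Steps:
w(Q) = (-5 + Q)*(3 + Q)
B(L) = -16 + L (B(L) = (-15 + 1² - 2*1) + L = (-15 + 1 - 2) + L = -16 + L)
K(t) = 1
(19310 + K(B(R)))/(-36665 + 1974) = (19310 + 1)/(-36665 + 1974) = 19311/(-34691) = 19311*(-1/34691) = -19311/34691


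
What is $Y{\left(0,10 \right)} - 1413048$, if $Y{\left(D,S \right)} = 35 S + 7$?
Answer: $-1412691$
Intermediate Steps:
$Y{\left(D,S \right)} = 7 + 35 S$
$Y{\left(0,10 \right)} - 1413048 = \left(7 + 35 \cdot 10\right) - 1413048 = \left(7 + 350\right) - 1413048 = 357 - 1413048 = -1412691$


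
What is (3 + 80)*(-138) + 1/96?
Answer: -1099583/96 ≈ -11454.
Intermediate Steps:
(3 + 80)*(-138) + 1/96 = 83*(-138) + 1/96 = -11454 + 1/96 = -1099583/96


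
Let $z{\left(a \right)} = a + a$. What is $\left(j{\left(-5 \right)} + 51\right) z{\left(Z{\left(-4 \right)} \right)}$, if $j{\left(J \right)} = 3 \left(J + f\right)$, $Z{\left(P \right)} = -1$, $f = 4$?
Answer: $-96$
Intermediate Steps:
$z{\left(a \right)} = 2 a$
$j{\left(J \right)} = 12 + 3 J$ ($j{\left(J \right)} = 3 \left(J + 4\right) = 3 \left(4 + J\right) = 12 + 3 J$)
$\left(j{\left(-5 \right)} + 51\right) z{\left(Z{\left(-4 \right)} \right)} = \left(\left(12 + 3 \left(-5\right)\right) + 51\right) 2 \left(-1\right) = \left(\left(12 - 15\right) + 51\right) \left(-2\right) = \left(-3 + 51\right) \left(-2\right) = 48 \left(-2\right) = -96$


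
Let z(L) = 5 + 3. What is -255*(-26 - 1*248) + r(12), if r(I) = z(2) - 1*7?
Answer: 69871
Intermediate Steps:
z(L) = 8
r(I) = 1 (r(I) = 8 - 1*7 = 8 - 7 = 1)
-255*(-26 - 1*248) + r(12) = -255*(-26 - 1*248) + 1 = -255*(-26 - 248) + 1 = -255*(-274) + 1 = 69870 + 1 = 69871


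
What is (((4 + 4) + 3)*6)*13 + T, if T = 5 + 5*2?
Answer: 873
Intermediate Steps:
T = 15 (T = 5 + 10 = 15)
(((4 + 4) + 3)*6)*13 + T = (((4 + 4) + 3)*6)*13 + 15 = ((8 + 3)*6)*13 + 15 = (11*6)*13 + 15 = 66*13 + 15 = 858 + 15 = 873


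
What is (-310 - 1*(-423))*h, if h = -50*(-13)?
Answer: 73450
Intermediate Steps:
h = 650
(-310 - 1*(-423))*h = (-310 - 1*(-423))*650 = (-310 + 423)*650 = 113*650 = 73450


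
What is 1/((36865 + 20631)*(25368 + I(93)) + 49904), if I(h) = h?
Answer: 1/1463955560 ≈ 6.8308e-10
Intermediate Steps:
1/((36865 + 20631)*(25368 + I(93)) + 49904) = 1/((36865 + 20631)*(25368 + 93) + 49904) = 1/(57496*25461 + 49904) = 1/(1463905656 + 49904) = 1/1463955560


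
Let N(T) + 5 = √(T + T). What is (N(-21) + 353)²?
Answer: (348 + I*√42)² ≈ 1.2106e+5 + 4510.6*I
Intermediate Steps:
N(T) = -5 + √2*√T (N(T) = -5 + √(T + T) = -5 + √(2*T) = -5 + √2*√T)
(N(-21) + 353)² = ((-5 + √2*√(-21)) + 353)² = ((-5 + √2*(I*√21)) + 353)² = ((-5 + I*√42) + 353)² = (348 + I*√42)²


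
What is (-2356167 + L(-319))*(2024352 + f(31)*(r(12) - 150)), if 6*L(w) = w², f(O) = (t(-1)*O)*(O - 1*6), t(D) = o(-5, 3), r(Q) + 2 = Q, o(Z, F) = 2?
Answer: -12683310445916/3 ≈ -4.2278e+12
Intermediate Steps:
r(Q) = -2 + Q
t(D) = 2
f(O) = 2*O*(-6 + O) (f(O) = (2*O)*(O - 1*6) = (2*O)*(O - 6) = (2*O)*(-6 + O) = 2*O*(-6 + O))
L(w) = w²/6
(-2356167 + L(-319))*(2024352 + f(31)*(r(12) - 150)) = (-2356167 + (⅙)*(-319)²)*(2024352 + (2*31*(-6 + 31))*((-2 + 12) - 150)) = (-2356167 + (⅙)*101761)*(2024352 + (2*31*25)*(10 - 150)) = (-2356167 + 101761/6)*(2024352 + 1550*(-140)) = -14035241*(2024352 - 217000)/6 = -14035241/6*1807352 = -12683310445916/3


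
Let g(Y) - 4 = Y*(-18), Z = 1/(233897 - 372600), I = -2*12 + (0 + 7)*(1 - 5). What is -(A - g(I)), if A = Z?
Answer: 130380821/138703 ≈ 940.00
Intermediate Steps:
I = -52 (I = -24 + 7*(-4) = -24 - 28 = -52)
Z = -1/138703 (Z = 1/(-138703) = -1/138703 ≈ -7.2097e-6)
g(Y) = 4 - 18*Y (g(Y) = 4 + Y*(-18) = 4 - 18*Y)
A = -1/138703 ≈ -7.2097e-6
-(A - g(I)) = -(-1/138703 - (4 - 18*(-52))) = -(-1/138703 - (4 + 936)) = -(-1/138703 - 1*940) = -(-1/138703 - 940) = -1*(-130380821/138703) = 130380821/138703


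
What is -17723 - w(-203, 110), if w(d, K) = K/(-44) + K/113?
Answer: -4005053/226 ≈ -17721.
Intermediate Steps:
w(d, K) = -69*K/4972 (w(d, K) = K*(-1/44) + K*(1/113) = -K/44 + K/113 = -69*K/4972)
-17723 - w(-203, 110) = -17723 - (-69)*110/4972 = -17723 - 1*(-345/226) = -17723 + 345/226 = -4005053/226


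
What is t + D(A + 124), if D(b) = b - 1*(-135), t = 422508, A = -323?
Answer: 422444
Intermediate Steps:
D(b) = 135 + b (D(b) = b + 135 = 135 + b)
t + D(A + 124) = 422508 + (135 + (-323 + 124)) = 422508 + (135 - 199) = 422508 - 64 = 422444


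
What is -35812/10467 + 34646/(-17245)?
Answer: -980217622/180503415 ≈ -5.4305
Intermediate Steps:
-35812/10467 + 34646/(-17245) = -35812*1/10467 + 34646*(-1/17245) = -35812/10467 - 34646/17245 = -980217622/180503415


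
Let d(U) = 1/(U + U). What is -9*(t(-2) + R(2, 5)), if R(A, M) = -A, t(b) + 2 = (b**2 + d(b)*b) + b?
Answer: 27/2 ≈ 13.500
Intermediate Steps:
d(U) = 1/(2*U)
t(b) = -3/2 + b + b**2 (t(b) = -2 + ((b**2 + (1/(2*b))*b) + b) = -2 + ((b**2 + 1/2) + b) = -2 + ((1/2 + b**2) + b) = -2 + (1/2 + b + b**2) = -3/2 + b + b**2)
-9*(t(-2) + R(2, 5)) = -9*((-3/2 - 2 + (-2)**2) - 1*2) = -9*((-3/2 - 2 + 4) - 2) = -9*(1/2 - 2) = -9*(-3/2) = 27/2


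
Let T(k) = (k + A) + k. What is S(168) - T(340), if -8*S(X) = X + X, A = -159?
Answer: -563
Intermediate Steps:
S(X) = -X/4 (S(X) = -(X + X)/8 = -X/4)
T(k) = -159 + 2*k (T(k) = (k - 159) + k = (-159 + k) + k = -159 + 2*k)
S(168) - T(340) = -¼*168 - (-159 + 2*340) = -42 - (-159 + 680) = -42 - 1*521 = -42 - 521 = -563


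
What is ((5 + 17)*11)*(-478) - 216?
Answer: -115892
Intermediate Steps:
((5 + 17)*11)*(-478) - 216 = (22*11)*(-478) - 216 = 242*(-478) - 216 = -115676 - 216 = -115892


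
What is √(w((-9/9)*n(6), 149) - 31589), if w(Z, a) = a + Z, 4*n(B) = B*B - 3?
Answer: 9*I*√1553/2 ≈ 177.34*I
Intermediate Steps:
n(B) = -¾ + B²/4 (n(B) = (B*B - 3)/4 = (B² - 3)/4 = (-3 + B²)/4 = -¾ + B²/4)
w(Z, a) = Z + a
√(w((-9/9)*n(6), 149) - 31589) = √(((-9/9)*(-¾ + (¼)*6²) + 149) - 31589) = √(((-9*⅑)*(-¾ + (¼)*36) + 149) - 31589) = √((-(-¾ + 9) + 149) - 31589) = √((-1*33/4 + 149) - 31589) = √((-33/4 + 149) - 31589) = √(563/4 - 31589) = √(-125793/4) = 9*I*√1553/2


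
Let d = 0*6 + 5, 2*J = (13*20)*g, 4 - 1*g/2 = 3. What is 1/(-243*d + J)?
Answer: -1/955 ≈ -0.0010471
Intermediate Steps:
g = 2 (g = 8 - 2*3 = 8 - 6 = 2)
J = 260 (J = ((13*20)*2)/2 = (260*2)/2 = (½)*520 = 260)
d = 5 (d = 0 + 5 = 5)
1/(-243*d + J) = 1/(-243*5 + 260) = 1/(-1215 + 260) = 1/(-955) = -1/955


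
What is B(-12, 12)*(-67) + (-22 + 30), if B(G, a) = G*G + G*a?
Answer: 8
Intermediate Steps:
B(G, a) = G² + G*a
B(-12, 12)*(-67) + (-22 + 30) = -12*(-12 + 12)*(-67) + (-22 + 30) = -12*0*(-67) + 8 = 0*(-67) + 8 = 0 + 8 = 8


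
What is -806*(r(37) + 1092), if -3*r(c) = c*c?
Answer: -1537042/3 ≈ -5.1235e+5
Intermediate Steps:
r(c) = -c²/3 (r(c) = -c*c/3 = -c²/3)
-806*(r(37) + 1092) = -806*(-⅓*37² + 1092) = -806*(-⅓*1369 + 1092) = -806*(-1369/3 + 1092) = -806*1907/3 = -1537042/3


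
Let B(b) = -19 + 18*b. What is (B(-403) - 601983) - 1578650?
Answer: -2187906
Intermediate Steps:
(B(-403) - 601983) - 1578650 = ((-19 + 18*(-403)) - 601983) - 1578650 = ((-19 - 7254) - 601983) - 1578650 = (-7273 - 601983) - 1578650 = -609256 - 1578650 = -2187906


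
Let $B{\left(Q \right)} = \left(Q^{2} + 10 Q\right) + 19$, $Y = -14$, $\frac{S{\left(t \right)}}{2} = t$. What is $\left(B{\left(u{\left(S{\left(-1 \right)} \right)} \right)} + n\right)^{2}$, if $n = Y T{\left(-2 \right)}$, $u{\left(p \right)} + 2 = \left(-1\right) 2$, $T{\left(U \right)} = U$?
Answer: $529$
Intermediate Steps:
$S{\left(t \right)} = 2 t$
$u{\left(p \right)} = -4$ ($u{\left(p \right)} = -2 - 2 = -4$)
$B{\left(Q \right)} = 19 + Q^{2} + 10 Q$
$n = 28$ ($n = \left(-14\right) \left(-2\right) = 28$)
$\left(B{\left(u{\left(S{\left(-1 \right)} \right)} \right)} + n\right)^{2} = \left(\left(19 + \left(-4\right)^{2} + 10 \left(-4\right)\right) + 28\right)^{2} = \left(\left(19 + 16 - 40\right) + 28\right)^{2} = \left(-5 + 28\right)^{2} = 23^{2} = 529$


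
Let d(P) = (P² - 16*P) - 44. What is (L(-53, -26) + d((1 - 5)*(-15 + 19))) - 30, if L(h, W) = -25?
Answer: 413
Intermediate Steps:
d(P) = -44 + P² - 16*P
(L(-53, -26) + d((1 - 5)*(-15 + 19))) - 30 = (-25 + (-44 + ((1 - 5)*(-15 + 19))² - 16*(1 - 5)*(-15 + 19))) - 30 = (-25 + (-44 + (-4*4)² - (-64)*4)) - 30 = (-25 + (-44 + (-16)² - 16*(-16))) - 30 = (-25 + (-44 + 256 + 256)) - 30 = (-25 + 468) - 30 = 443 - 30 = 413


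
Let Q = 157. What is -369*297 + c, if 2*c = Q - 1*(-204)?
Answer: -218825/2 ≈ -1.0941e+5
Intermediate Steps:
c = 361/2 (c = (157 - 1*(-204))/2 = (157 + 204)/2 = (½)*361 = 361/2 ≈ 180.50)
-369*297 + c = -369*297 + 361/2 = -109593 + 361/2 = -218825/2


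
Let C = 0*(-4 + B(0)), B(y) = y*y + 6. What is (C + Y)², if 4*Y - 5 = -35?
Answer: 225/4 ≈ 56.250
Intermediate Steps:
Y = -15/2 (Y = 5/4 + (¼)*(-35) = 5/4 - 35/4 = -15/2 ≈ -7.5000)
B(y) = 6 + y² (B(y) = y² + 6 = 6 + y²)
C = 0 (C = 0*(-4 + (6 + 0²)) = 0*(-4 + (6 + 0)) = 0*(-4 + 6) = 0*2 = 0)
(C + Y)² = (0 - 15/2)² = (-15/2)² = 225/4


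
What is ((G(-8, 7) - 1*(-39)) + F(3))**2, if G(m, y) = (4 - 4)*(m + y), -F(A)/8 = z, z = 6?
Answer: 81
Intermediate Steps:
F(A) = -48 (F(A) = -8*6 = -48)
G(m, y) = 0 (G(m, y) = 0*(m + y) = 0)
((G(-8, 7) - 1*(-39)) + F(3))**2 = ((0 - 1*(-39)) - 48)**2 = ((0 + 39) - 48)**2 = (39 - 48)**2 = (-9)**2 = 81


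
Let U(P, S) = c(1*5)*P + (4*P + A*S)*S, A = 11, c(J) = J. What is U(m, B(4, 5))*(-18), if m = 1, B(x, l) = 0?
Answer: -90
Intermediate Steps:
U(P, S) = 5*P + S*(4*P + 11*S) (U(P, S) = (1*5)*P + (4*P + 11*S)*S = 5*P + S*(4*P + 11*S))
U(m, B(4, 5))*(-18) = (5*1 + 11*0² + 4*1*0)*(-18) = (5 + 11*0 + 0)*(-18) = (5 + 0 + 0)*(-18) = 5*(-18) = -90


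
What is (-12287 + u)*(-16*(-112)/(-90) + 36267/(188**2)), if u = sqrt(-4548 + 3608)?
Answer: 369054899983/1590480 - 30036209*I*sqrt(235)/795240 ≈ 2.3204e+5 - 579.0*I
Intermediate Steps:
u = 2*I*sqrt(235) (u = sqrt(-940) = 2*I*sqrt(235) ≈ 30.659*I)
(-12287 + u)*(-16*(-112)/(-90) + 36267/(188**2)) = (-12287 + 2*I*sqrt(235))*(-16*(-112)/(-90) + 36267/(188**2)) = (-12287 + 2*I*sqrt(235))*(1792*(-1/90) + 36267/35344) = (-12287 + 2*I*sqrt(235))*(-896/45 + 36267*(1/35344)) = (-12287 + 2*I*sqrt(235))*(-896/45 + 36267/35344) = (-12287 + 2*I*sqrt(235))*(-30036209/1590480) = 369054899983/1590480 - 30036209*I*sqrt(235)/795240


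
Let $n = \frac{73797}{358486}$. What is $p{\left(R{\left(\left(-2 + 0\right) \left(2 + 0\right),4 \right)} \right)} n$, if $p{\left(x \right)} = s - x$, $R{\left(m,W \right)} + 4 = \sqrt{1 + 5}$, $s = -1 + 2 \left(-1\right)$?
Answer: $\frac{73797}{358486} - \frac{73797 \sqrt{6}}{358486} \approx -0.29839$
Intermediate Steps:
$s = -3$ ($s = -1 - 2 = -3$)
$R{\left(m,W \right)} = -4 + \sqrt{6}$ ($R{\left(m,W \right)} = -4 + \sqrt{1 + 5} = -4 + \sqrt{6}$)
$p{\left(x \right)} = -3 - x$
$n = \frac{73797}{358486}$ ($n = 73797 \cdot \frac{1}{358486} = \frac{73797}{358486} \approx 0.20586$)
$p{\left(R{\left(\left(-2 + 0\right) \left(2 + 0\right),4 \right)} \right)} n = \left(-3 - \left(-4 + \sqrt{6}\right)\right) \frac{73797}{358486} = \left(-3 + \left(4 - \sqrt{6}\right)\right) \frac{73797}{358486} = \left(1 - \sqrt{6}\right) \frac{73797}{358486} = \frac{73797}{358486} - \frac{73797 \sqrt{6}}{358486}$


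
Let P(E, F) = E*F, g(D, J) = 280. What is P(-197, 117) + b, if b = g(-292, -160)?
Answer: -22769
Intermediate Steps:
b = 280
P(-197, 117) + b = -197*117 + 280 = -23049 + 280 = -22769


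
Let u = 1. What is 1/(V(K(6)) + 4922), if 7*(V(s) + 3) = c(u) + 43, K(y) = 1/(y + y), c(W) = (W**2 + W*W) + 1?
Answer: 7/34479 ≈ 0.00020302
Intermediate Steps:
c(W) = 1 + 2*W**2 (c(W) = (W**2 + W**2) + 1 = 2*W**2 + 1 = 1 + 2*W**2)
K(y) = 1/(2*y)
V(s) = 25/7 (V(s) = -3 + ((1 + 2*1**2) + 43)/7 = -3 + ((1 + 2*1) + 43)/7 = -3 + ((1 + 2) + 43)/7 = -3 + (3 + 43)/7 = -3 + (1/7)*46 = -3 + 46/7 = 25/7)
1/(V(K(6)) + 4922) = 1/(25/7 + 4922) = 1/(34479/7) = 7/34479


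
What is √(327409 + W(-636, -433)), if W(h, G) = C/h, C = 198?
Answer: √3678764026/106 ≈ 572.20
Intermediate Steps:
W(h, G) = 198/h
√(327409 + W(-636, -433)) = √(327409 + 198/(-636)) = √(327409 + 198*(-1/636)) = √(327409 - 33/106) = √(34705321/106) = √3678764026/106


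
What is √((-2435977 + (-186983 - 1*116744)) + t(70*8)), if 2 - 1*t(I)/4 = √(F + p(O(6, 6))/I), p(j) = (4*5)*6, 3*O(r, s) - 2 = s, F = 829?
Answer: √(-134245104 - 14*√162526)/7 ≈ 1655.2*I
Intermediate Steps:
O(r, s) = ⅔ + s/3
p(j) = 120 (p(j) = 20*6 = 120)
t(I) = 8 - 4*√(829 + 120/I)
√((-2435977 + (-186983 - 1*116744)) + t(70*8)) = √((-2435977 + (-186983 - 1*116744)) + (8 - 4*√(829 + 120/((70*8))))) = √((-2435977 + (-186983 - 116744)) + (8 - 4*√(829 + 120/560))) = √((-2435977 - 303727) + (8 - 4*√(829 + 120*(1/560)))) = √(-2739704 + (8 - 4*√(829 + 3/14))) = √(-2739704 + (8 - 2*√162526/7)) = √(-2739696 - 2*√162526/7)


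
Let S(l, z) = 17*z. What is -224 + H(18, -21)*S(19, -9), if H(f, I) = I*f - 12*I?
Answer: 19054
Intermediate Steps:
H(f, I) = -12*I + I*f
-224 + H(18, -21)*S(19, -9) = -224 + (-21*(-12 + 18))*(17*(-9)) = -224 - 21*6*(-153) = -224 - 126*(-153) = -224 + 19278 = 19054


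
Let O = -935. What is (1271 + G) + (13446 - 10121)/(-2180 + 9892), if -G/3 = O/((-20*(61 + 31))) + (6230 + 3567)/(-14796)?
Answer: 278168882945/218704608 ≈ 1271.9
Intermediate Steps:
G = 209611/453744 (G = -3*(-935*(-1/(20*(61 + 31))) + (6230 + 3567)/(-14796)) = -3*(-935/((-20*92)) + 9797*(-1/14796)) = -3*(-935/(-1840) - 9797/14796) = -3*(-935*(-1/1840) - 9797/14796) = -3*(187/368 - 9797/14796) = -3*(-209611/1361232) = 209611/453744 ≈ 0.46196)
(1271 + G) + (13446 - 10121)/(-2180 + 9892) = (1271 + 209611/453744) + (13446 - 10121)/(-2180 + 9892) = 576918235/453744 + 3325/7712 = 278168882945/218704608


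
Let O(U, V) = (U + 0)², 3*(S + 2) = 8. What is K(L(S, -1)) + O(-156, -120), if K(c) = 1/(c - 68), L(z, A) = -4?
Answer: 1752191/72 ≈ 24336.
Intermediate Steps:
S = ⅔ (S = -2 + (⅓)*8 = -2 + 8/3 = ⅔ ≈ 0.66667)
K(c) = 1/(-68 + c)
O(U, V) = U²
K(L(S, -1)) + O(-156, -120) = 1/(-68 - 4) + (-156)² = 1/(-72) + 24336 = -1/72 + 24336 = 1752191/72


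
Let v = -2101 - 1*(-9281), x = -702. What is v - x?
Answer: 7882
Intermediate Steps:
v = 7180 (v = -2101 + 9281 = 7180)
v - x = 7180 - 1*(-702) = 7180 + 702 = 7882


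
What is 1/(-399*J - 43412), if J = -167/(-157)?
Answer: -157/6882317 ≈ -2.2812e-5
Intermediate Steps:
J = 167/157 (J = -167*(-1/157) = 167/157 ≈ 1.0637)
1/(-399*J - 43412) = 1/(-399*167/157 - 43412) = 1/(-66633/157 - 43412) = 1/(-6882317/157) = -157/6882317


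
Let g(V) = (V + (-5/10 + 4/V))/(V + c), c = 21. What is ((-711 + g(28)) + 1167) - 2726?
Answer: -1556833/686 ≈ -2269.4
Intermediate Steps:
g(V) = (-1/2 + V + 4/V)/(21 + V) (g(V) = (V + (-5/10 + 4/V))/(V + 21) = (V + (-5*1/10 + 4/V))/(21 + V) = (V + (-1/2 + 4/V))/(21 + V) = (-1/2 + V + 4/V)/(21 + V))
((-711 + g(28)) + 1167) - 2726 = ((-711 + (4 + 28**2 - 1/2*28)/(28*(21 + 28))) + 1167) - 2726 = ((-711 + (1/28)*(4 + 784 - 14)/49) + 1167) - 2726 = ((-711 + (1/28)*(1/49)*774) + 1167) - 2726 = ((-711 + 387/686) + 1167) - 2726 = (-487359/686 + 1167) - 2726 = 313203/686 - 2726 = -1556833/686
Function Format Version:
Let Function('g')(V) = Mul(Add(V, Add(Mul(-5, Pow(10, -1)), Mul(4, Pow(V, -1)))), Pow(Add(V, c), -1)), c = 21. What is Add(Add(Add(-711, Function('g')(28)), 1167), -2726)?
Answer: Rational(-1556833, 686) ≈ -2269.4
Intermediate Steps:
Function('g')(V) = Mul(Pow(Add(21, V), -1), Add(Rational(-1, 2), V, Mul(4, Pow(V, -1)))) (Function('g')(V) = Mul(Add(V, Add(Mul(-5, Pow(10, -1)), Mul(4, Pow(V, -1)))), Pow(Add(V, 21), -1)) = Mul(Add(V, Add(Mul(-5, Rational(1, 10)), Mul(4, Pow(V, -1)))), Pow(Add(21, V), -1)) = Mul(Add(V, Add(Rational(-1, 2), Mul(4, Pow(V, -1)))), Pow(Add(21, V), -1)) = Mul(Add(Rational(-1, 2), V, Mul(4, Pow(V, -1))), Pow(Add(21, V), -1)) = Mul(Pow(Add(21, V), -1), Add(Rational(-1, 2), V, Mul(4, Pow(V, -1)))))
Add(Add(Add(-711, Function('g')(28)), 1167), -2726) = Add(Add(Add(-711, Mul(Pow(28, -1), Pow(Add(21, 28), -1), Add(4, Pow(28, 2), Mul(Rational(-1, 2), 28)))), 1167), -2726) = Add(Add(Add(-711, Mul(Rational(1, 28), Pow(49, -1), Add(4, 784, -14))), 1167), -2726) = Add(Add(Add(-711, Mul(Rational(1, 28), Rational(1, 49), 774)), 1167), -2726) = Add(Add(Add(-711, Rational(387, 686)), 1167), -2726) = Add(Add(Rational(-487359, 686), 1167), -2726) = Add(Rational(313203, 686), -2726) = Rational(-1556833, 686)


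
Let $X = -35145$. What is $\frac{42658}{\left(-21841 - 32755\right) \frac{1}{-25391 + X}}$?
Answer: $\frac{645586172}{13649} \approx 47299.0$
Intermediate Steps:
$\frac{42658}{\left(-21841 - 32755\right) \frac{1}{-25391 + X}} = \frac{42658}{\left(-21841 - 32755\right) \frac{1}{-25391 - 35145}} = \frac{42658}{\left(-54596\right) \frac{1}{-60536}} = \frac{42658}{\left(-54596\right) \left(- \frac{1}{60536}\right)} = \frac{42658}{\frac{13649}{15134}} = 42658 \cdot \frac{15134}{13649} = \frac{645586172}{13649}$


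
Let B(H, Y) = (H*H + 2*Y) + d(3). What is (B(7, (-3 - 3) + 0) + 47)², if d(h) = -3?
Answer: 6561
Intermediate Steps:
B(H, Y) = -3 + H² + 2*Y (B(H, Y) = (H*H + 2*Y) - 3 = (H² + 2*Y) - 3 = -3 + H² + 2*Y)
(B(7, (-3 - 3) + 0) + 47)² = ((-3 + 7² + 2*((-3 - 3) + 0)) + 47)² = ((-3 + 49 + 2*(-6 + 0)) + 47)² = ((-3 + 49 + 2*(-6)) + 47)² = ((-3 + 49 - 12) + 47)² = (34 + 47)² = 81² = 6561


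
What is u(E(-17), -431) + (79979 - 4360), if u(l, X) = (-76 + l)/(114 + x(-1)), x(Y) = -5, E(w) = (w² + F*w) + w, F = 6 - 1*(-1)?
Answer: 8242548/109 ≈ 75620.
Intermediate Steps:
F = 7 (F = 6 + 1 = 7)
E(w) = w² + 8*w (E(w) = (w² + 7*w) + w = w² + 8*w)
u(l, X) = -76/109 + l/109 (u(l, X) = (-76 + l)/(114 - 5) = (-76 + l)/109 = (-76 + l)*(1/109) = -76/109 + l/109)
u(E(-17), -431) + (79979 - 4360) = (-76/109 + (-17*(8 - 17))/109) + (79979 - 4360) = (-76/109 + (-17*(-9))/109) + 75619 = (-76/109 + (1/109)*153) + 75619 = (-76/109 + 153/109) + 75619 = 77/109 + 75619 = 8242548/109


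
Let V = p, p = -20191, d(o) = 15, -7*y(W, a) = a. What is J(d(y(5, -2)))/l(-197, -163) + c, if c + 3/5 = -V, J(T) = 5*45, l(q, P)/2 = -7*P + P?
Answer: 65821079/3260 ≈ 20191.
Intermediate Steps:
l(q, P) = -12*P (l(q, P) = 2*(-7*P + P) = 2*(-6*P) = -12*P)
y(W, a) = -a/7
V = -20191
J(T) = 225
c = 100952/5 (c = -⅗ - 1*(-20191) = -⅗ + 20191 = 100952/5 ≈ 20190.)
J(d(y(5, -2)))/l(-197, -163) + c = 225/((-12*(-163))) + 100952/5 = 225/1956 + 100952/5 = 225*(1/1956) + 100952/5 = 75/652 + 100952/5 = 65821079/3260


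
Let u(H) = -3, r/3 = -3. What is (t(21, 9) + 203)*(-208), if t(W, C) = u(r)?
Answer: -41600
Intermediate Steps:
r = -9 (r = 3*(-3) = -9)
t(W, C) = -3
(t(21, 9) + 203)*(-208) = (-3 + 203)*(-208) = 200*(-208) = -41600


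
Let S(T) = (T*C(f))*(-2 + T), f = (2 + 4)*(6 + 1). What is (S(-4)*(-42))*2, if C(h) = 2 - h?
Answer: 80640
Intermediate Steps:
f = 42 (f = 6*7 = 42)
S(T) = -40*T*(-2 + T) (S(T) = (T*(2 - 1*42))*(-2 + T) = (T*(2 - 42))*(-2 + T) = (T*(-40))*(-2 + T) = (-40*T)*(-2 + T) = -40*T*(-2 + T))
(S(-4)*(-42))*2 = ((40*(-4)*(2 - 1*(-4)))*(-42))*2 = ((40*(-4)*(2 + 4))*(-42))*2 = ((40*(-4)*6)*(-42))*2 = -960*(-42)*2 = 40320*2 = 80640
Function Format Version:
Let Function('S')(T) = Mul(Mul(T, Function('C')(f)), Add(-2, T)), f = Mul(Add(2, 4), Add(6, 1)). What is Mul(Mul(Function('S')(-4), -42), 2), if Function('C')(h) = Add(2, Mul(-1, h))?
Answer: 80640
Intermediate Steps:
f = 42 (f = Mul(6, 7) = 42)
Function('S')(T) = Mul(-40, T, Add(-2, T)) (Function('S')(T) = Mul(Mul(T, Add(2, Mul(-1, 42))), Add(-2, T)) = Mul(Mul(T, Add(2, -42)), Add(-2, T)) = Mul(Mul(T, -40), Add(-2, T)) = Mul(Mul(-40, T), Add(-2, T)) = Mul(-40, T, Add(-2, T)))
Mul(Mul(Function('S')(-4), -42), 2) = Mul(Mul(Mul(40, -4, Add(2, Mul(-1, -4))), -42), 2) = Mul(Mul(Mul(40, -4, Add(2, 4)), -42), 2) = Mul(Mul(Mul(40, -4, 6), -42), 2) = Mul(Mul(-960, -42), 2) = Mul(40320, 2) = 80640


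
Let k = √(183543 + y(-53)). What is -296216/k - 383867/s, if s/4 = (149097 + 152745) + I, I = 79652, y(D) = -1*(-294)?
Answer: -383867/1525976 - 296216*√183837/183837 ≈ -691.12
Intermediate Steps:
y(D) = 294
k = √183837 (k = √(183543 + 294) = √183837 ≈ 428.76)
s = 1525976 (s = 4*((149097 + 152745) + 79652) = 4*(301842 + 79652) = 4*381494 = 1525976)
-296216/k - 383867/s = -296216*√183837/183837 - 383867/1525976 = -383867/1525976 - 296216*√183837/183837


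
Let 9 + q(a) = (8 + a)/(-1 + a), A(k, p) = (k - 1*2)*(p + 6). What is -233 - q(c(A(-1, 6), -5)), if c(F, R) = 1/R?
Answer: -435/2 ≈ -217.50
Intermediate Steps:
A(k, p) = (-2 + k)*(6 + p) (A(k, p) = (k - 2)*(6 + p) = (-2 + k)*(6 + p))
q(a) = -9 + (8 + a)/(-1 + a)
-233 - q(c(A(-1, 6), -5)) = -233 - (17 - 8/(-5))/(-1 + 1/(-5)) = -233 - (17 - 8*(-1/5))/(-1 - 1/5) = -233 - (17 + 8/5)/(-6/5) = -233 - (-5)*93/(6*5) = -233 - 1*(-31/2) = -233 + 31/2 = -435/2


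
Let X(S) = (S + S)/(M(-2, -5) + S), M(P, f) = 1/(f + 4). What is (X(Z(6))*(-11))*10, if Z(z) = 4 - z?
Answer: -440/3 ≈ -146.67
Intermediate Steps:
M(P, f) = 1/(4 + f)
X(S) = 2*S/(-1 + S) (X(S) = (S + S)/(1/(4 - 5) + S) = (2*S)/(1/(-1) + S) = (2*S)/(-1 + S) = 2*S/(-1 + S))
(X(Z(6))*(-11))*10 = ((2*(4 - 1*6)/(-1 + (4 - 1*6)))*(-11))*10 = ((2*(4 - 6)/(-1 + (4 - 6)))*(-11))*10 = ((2*(-2)/(-1 - 2))*(-11))*10 = ((2*(-2)/(-3))*(-11))*10 = ((2*(-2)*(-1/3))*(-11))*10 = ((4/3)*(-11))*10 = -44/3*10 = -440/3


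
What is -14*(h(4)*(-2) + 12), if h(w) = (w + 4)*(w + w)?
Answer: 1624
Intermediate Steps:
h(w) = 2*w*(4 + w) (h(w) = (4 + w)*(2*w) = 2*w*(4 + w))
-14*(h(4)*(-2) + 12) = -14*((2*4*(4 + 4))*(-2) + 12) = -14*((2*4*8)*(-2) + 12) = -14*(64*(-2) + 12) = -14*(-128 + 12) = -14*(-116) = 1624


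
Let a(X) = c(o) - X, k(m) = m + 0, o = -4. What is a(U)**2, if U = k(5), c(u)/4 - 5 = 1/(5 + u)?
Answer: 361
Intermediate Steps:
k(m) = m
c(u) = 20 + 4/(5 + u)
U = 5
a(X) = 24 - X (a(X) = 4*(26 + 5*(-4))/(5 - 4) - X = 4*(26 - 20)/1 - X = 4*1*6 - X = 24 - X)
a(U)**2 = (24 - 1*5)**2 = (24 - 5)**2 = 19**2 = 361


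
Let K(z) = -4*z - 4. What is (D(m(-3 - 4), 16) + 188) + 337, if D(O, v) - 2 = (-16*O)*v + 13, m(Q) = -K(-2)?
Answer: 1564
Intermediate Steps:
K(z) = -4 - 4*z
m(Q) = -4 (m(Q) = -(-4 - 4*(-2)) = -(-4 + 8) = -1*4 = -4)
D(O, v) = 15 - 16*O*v (D(O, v) = 2 + ((-16*O)*v + 13) = 2 + (-16*O*v + 13) = 2 + (13 - 16*O*v) = 15 - 16*O*v)
(D(m(-3 - 4), 16) + 188) + 337 = ((15 - 16*(-4)*16) + 188) + 337 = ((15 + 1024) + 188) + 337 = (1039 + 188) + 337 = 1227 + 337 = 1564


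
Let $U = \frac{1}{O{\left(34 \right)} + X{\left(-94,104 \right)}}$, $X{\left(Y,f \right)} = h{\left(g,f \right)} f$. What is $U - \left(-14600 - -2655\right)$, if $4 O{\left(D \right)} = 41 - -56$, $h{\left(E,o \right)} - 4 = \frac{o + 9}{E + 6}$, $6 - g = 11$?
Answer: $\frac{582545709}{48769} \approx 11945.0$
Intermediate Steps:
$g = -5$ ($g = 6 - 11 = -5$)
$h{\left(E,o \right)} = 4 + \frac{9 + o}{6 + E}$ ($h{\left(E,o \right)} = 4 + \frac{o + 9}{E + 6} = 4 + \frac{9 + o}{6 + E}$)
$X{\left(Y,f \right)} = f \left(13 + f\right)$ ($X{\left(Y,f \right)} = \frac{33 + f + 4 \left(-5\right)}{6 - 5} f = \frac{33 + f - 20}{1} f = 1 \left(13 + f\right) f = \left(13 + f\right) f = f \left(13 + f\right)$)
$O{\left(D \right)} = \frac{97}{4}$ ($O{\left(D \right)} = \frac{41 - -56}{4} = \frac{41 + 56}{4} = \frac{1}{4} \cdot 97 = \frac{97}{4}$)
$U = \frac{4}{48769}$ ($U = \frac{1}{\frac{97}{4} + 104 \left(13 + 104\right)} = \frac{1}{\frac{97}{4} + 104 \cdot 117} = \frac{1}{\frac{97}{4} + 12168} = \frac{1}{\frac{48769}{4}} = \frac{4}{48769} \approx 8.2019 \cdot 10^{-5}$)
$U - \left(-14600 - -2655\right) = \frac{4}{48769} - \left(-14600 - -2655\right) = \frac{4}{48769} - \left(-14600 + 2655\right) = \frac{4}{48769} - -11945 = \frac{4}{48769} + 11945 = \frac{582545709}{48769}$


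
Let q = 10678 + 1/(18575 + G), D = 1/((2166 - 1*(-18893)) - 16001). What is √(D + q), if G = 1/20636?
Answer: √4459783258134280877871628906/646266899886 ≈ 103.33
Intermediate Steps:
G = 1/20636 ≈ 4.8459e-5
D = 1/5058 (D = 1/((2166 + 18893) - 16001) = 1/(21059 - 16001) = 1/5058 ≈ 0.00019771)
q = 4093023719914/383313701 (q = 10678 + 1/(18575 + 1/20636) = 10678 + 1/(383313701/20636) = 10678 + 20636/383313701 = 4093023719914/383313701 ≈ 10678.)
√(D + q) = √(1/5058 + 4093023719914/383313701) = √(20702514358638713/1938800699658) = √4459783258134280877871628906/646266899886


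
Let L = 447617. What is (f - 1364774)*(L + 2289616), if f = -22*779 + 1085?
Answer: -3779645231691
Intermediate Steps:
f = -16053 (f = -17138 + 1085 = -16053)
(f - 1364774)*(L + 2289616) = (-16053 - 1364774)*(447617 + 2289616) = -1380827*2737233 = -3779645231691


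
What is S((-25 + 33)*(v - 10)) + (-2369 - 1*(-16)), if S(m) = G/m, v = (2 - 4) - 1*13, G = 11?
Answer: -470611/200 ≈ -2353.1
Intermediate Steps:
v = -15 (v = -2 - 13 = -15)
S(m) = 11/m
S((-25 + 33)*(v - 10)) + (-2369 - 1*(-16)) = 11/(((-25 + 33)*(-15 - 10))) + (-2369 - 1*(-16)) = 11/((8*(-25))) + (-2369 + 16) = 11/(-200) - 2353 = 11*(-1/200) - 2353 = -11/200 - 2353 = -470611/200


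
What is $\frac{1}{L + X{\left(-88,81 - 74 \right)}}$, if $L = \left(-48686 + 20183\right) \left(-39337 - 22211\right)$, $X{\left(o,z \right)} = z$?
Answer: $\frac{1}{1754302651} \approx 5.7003 \cdot 10^{-10}$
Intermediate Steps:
$L = 1754302644$ ($L = \left(-28503\right) \left(-61548\right) = 1754302644$)
$\frac{1}{L + X{\left(-88,81 - 74 \right)}} = \frac{1}{1754302644 + \left(81 - 74\right)} = \frac{1}{1754302644 + 7} = \frac{1}{1754302651}$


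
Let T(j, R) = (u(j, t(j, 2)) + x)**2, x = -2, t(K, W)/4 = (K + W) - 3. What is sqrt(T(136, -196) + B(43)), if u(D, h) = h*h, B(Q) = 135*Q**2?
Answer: sqrt(85029643219) ≈ 2.9160e+5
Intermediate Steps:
t(K, W) = -12 + 4*K + 4*W (t(K, W) = 4*((K + W) - 3) = 4*(-3 + K + W) = -12 + 4*K + 4*W)
u(D, h) = h**2
T(j, R) = (-2 + (-4 + 4*j)**2)**2 (T(j, R) = ((-12 + 4*j + 4*2)**2 - 2)**2 = ((-12 + 4*j + 8)**2 - 2)**2 = ((-4 + 4*j)**2 - 2)**2 = (-2 + (-4 + 4*j)**2)**2)
sqrt(T(136, -196) + B(43)) = sqrt(4*(-1 + 8*(-1 + 136)**2)**2 + 135*43**2) = sqrt(4*(-1 + 8*135**2)**2 + 135*1849) = sqrt(4*(-1 + 8*18225)**2 + 249615) = sqrt(4*(-1 + 145800)**2 + 249615) = sqrt(4*145799**2 + 249615) = sqrt(4*21257348401 + 249615) = sqrt(85029393604 + 249615) = sqrt(85029643219)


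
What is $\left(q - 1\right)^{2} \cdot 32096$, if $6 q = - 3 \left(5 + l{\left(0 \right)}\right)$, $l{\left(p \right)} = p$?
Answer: $393176$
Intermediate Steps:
$q = - \frac{5}{2}$ ($q = \frac{\left(-3\right) \left(5 + 0\right)}{6} = \frac{\left(-3\right) 5}{6} = \frac{1}{6} \left(-15\right) = - \frac{5}{2} \approx -2.5$)
$\left(q - 1\right)^{2} \cdot 32096 = \left(- \frac{5}{2} - 1\right)^{2} \cdot 32096 = \left(- \frac{7}{2}\right)^{2} \cdot 32096 = \frac{49}{4} \cdot 32096 = 393176$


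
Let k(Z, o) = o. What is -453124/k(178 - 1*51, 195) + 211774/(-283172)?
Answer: -64176662629/27609270 ≈ -2324.5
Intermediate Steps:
-453124/k(178 - 1*51, 195) + 211774/(-283172) = -453124/195 + 211774/(-283172) = -453124*1/195 + 211774*(-1/283172) = -453124/195 - 105887/141586 = -64176662629/27609270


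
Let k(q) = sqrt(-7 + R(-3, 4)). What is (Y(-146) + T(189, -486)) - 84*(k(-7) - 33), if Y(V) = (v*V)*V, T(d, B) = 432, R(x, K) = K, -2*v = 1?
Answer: -7454 - 84*I*sqrt(3) ≈ -7454.0 - 145.49*I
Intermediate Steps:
v = -1/2 (v = -1/2*1 = -1/2 ≈ -0.50000)
k(q) = I*sqrt(3) (k(q) = sqrt(-7 + 4) = sqrt(-3) = I*sqrt(3))
Y(V) = -V**2/2 (Y(V) = (-V/2)*V = -V**2/2)
(Y(-146) + T(189, -486)) - 84*(k(-7) - 33) = (-1/2*(-146)**2 + 432) - 84*(I*sqrt(3) - 33) = (-1/2*21316 + 432) - 84*(-33 + I*sqrt(3)) = (-10658 + 432) + (2772 - 84*I*sqrt(3)) = -10226 + (2772 - 84*I*sqrt(3)) = -7454 - 84*I*sqrt(3)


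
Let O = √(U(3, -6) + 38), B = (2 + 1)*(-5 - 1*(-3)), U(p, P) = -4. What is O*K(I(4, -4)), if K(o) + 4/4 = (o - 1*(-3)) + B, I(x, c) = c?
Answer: -8*√34 ≈ -46.648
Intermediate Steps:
B = -6 (B = 3*(-5 + 3) = 3*(-2) = -6)
K(o) = -4 + o (K(o) = -1 + ((o - 1*(-3)) - 6) = -1 + ((o + 3) - 6) = -1 + ((3 + o) - 6) = -1 + (-3 + o) = -4 + o)
O = √34 (O = √(-4 + 38) = √34 ≈ 5.8309)
O*K(I(4, -4)) = √34*(-4 - 4) = √34*(-8) = -8*√34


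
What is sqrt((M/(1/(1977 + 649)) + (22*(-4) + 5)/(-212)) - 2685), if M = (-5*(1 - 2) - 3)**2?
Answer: sqrt(87858683)/106 ≈ 88.427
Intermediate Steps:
M = 4 (M = (-5*(-1) - 3)**2 = (5 - 3)**2 = 2**2 = 4)
sqrt((M/(1/(1977 + 649)) + (22*(-4) + 5)/(-212)) - 2685) = sqrt((4/(1/(1977 + 649)) + (22*(-4) + 5)/(-212)) - 2685) = sqrt((4/(1/2626) + (-88 + 5)*(-1/212)) - 2685) = sqrt((4/(1/2626) - 83*(-1/212)) - 2685) = sqrt((4*2626 + 83/212) - 2685) = sqrt((10504 + 83/212) - 2685) = sqrt(2226931/212 - 2685) = sqrt(1657711/212) = sqrt(87858683)/106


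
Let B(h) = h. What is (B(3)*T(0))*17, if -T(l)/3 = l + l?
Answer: 0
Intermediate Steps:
T(l) = -6*l (T(l) = -3*(l + l) = -6*l)
(B(3)*T(0))*17 = (3*(-6*0))*17 = (3*0)*17 = 0*17 = 0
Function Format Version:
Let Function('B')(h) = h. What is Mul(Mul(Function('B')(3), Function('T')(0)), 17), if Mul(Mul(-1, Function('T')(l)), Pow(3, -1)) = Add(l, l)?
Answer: 0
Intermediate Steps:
Function('T')(l) = Mul(-6, l) (Function('T')(l) = Mul(-3, Add(l, l)) = Mul(-3, Mul(2, l)) = Mul(-6, l))
Mul(Mul(Function('B')(3), Function('T')(0)), 17) = Mul(Mul(3, Mul(-6, 0)), 17) = Mul(Mul(3, 0), 17) = Mul(0, 17) = 0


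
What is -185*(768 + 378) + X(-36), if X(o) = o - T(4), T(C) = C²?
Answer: -212062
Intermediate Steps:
X(o) = -16 + o (X(o) = o - 1*4² = o - 1*16 = o - 16 = -16 + o)
-185*(768 + 378) + X(-36) = -185*(768 + 378) + (-16 - 36) = -185*1146 - 52 = -212010 - 52 = -212062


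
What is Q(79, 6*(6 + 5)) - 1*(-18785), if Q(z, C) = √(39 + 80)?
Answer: 18785 + √119 ≈ 18796.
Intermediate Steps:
Q(z, C) = √119
Q(79, 6*(6 + 5)) - 1*(-18785) = √119 - 1*(-18785) = √119 + 18785 = 18785 + √119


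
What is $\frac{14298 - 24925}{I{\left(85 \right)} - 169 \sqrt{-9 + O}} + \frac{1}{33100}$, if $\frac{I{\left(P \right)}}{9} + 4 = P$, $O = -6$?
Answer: $\frac{- 351752971 i + 169 \sqrt{15}}{33100 \left(169 \sqrt{15} + 729 i\right)} \approx -8.0711 - 7.2466 i$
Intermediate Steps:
$I{\left(P \right)} = -36 + 9 P$
$\frac{14298 - 24925}{I{\left(85 \right)} - 169 \sqrt{-9 + O}} + \frac{1}{33100} = \frac{14298 - 24925}{\left(-36 + 9 \cdot 85\right) - 169 \sqrt{-9 - 6}} + \frac{1}{33100} = - \frac{10627}{\left(-36 + 765\right) - 169 \sqrt{-15}} + \frac{1}{33100} = - \frac{10627}{729 - 169 i \sqrt{15}} + \frac{1}{33100} = \frac{1}{33100} - \frac{10627}{729 - 169 i \sqrt{15}}$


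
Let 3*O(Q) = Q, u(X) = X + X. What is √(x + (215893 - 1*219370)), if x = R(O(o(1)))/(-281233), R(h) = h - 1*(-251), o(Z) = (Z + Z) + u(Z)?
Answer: 2*I*√618756650930955/843699 ≈ 58.966*I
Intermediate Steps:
u(X) = 2*X
o(Z) = 4*Z (o(Z) = (Z + Z) + 2*Z = 2*Z + 2*Z = 4*Z)
O(Q) = Q/3
R(h) = 251 + h (R(h) = h + 251 = 251 + h)
x = -757/843699 (x = (251 + (4*1)/3)/(-281233) = (251 + (⅓)*4)*(-1/281233) = (251 + 4/3)*(-1/281233) = (757/3)*(-1/281233) = -757/843699 ≈ -0.00089724)
√(x + (215893 - 1*219370)) = √(-757/843699 + (215893 - 1*219370)) = √(-757/843699 + (215893 - 219370)) = √(-757/843699 - 3477) = √(-2933542180/843699) = 2*I*√618756650930955/843699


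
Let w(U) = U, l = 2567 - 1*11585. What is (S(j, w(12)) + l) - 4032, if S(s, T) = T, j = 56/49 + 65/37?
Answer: -13038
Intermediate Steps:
j = 751/259 (j = 56*(1/49) + 65*(1/37) = 8/7 + 65/37 = 751/259 ≈ 2.8996)
l = -9018 (l = 2567 - 11585 = -9018)
(S(j, w(12)) + l) - 4032 = (12 - 9018) - 4032 = -9006 - 4032 = -13038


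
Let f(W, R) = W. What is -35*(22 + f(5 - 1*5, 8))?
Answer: -770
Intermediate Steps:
-35*(22 + f(5 - 1*5, 8)) = -35*(22 + (5 - 1*5)) = -35*(22 + (5 - 5)) = -35*(22 + 0) = -35*22 = -770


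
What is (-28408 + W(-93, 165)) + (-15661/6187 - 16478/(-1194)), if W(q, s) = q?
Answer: -105230780063/3693639 ≈ -28490.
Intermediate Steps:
(-28408 + W(-93, 165)) + (-15661/6187 - 16478/(-1194)) = (-28408 - 93) + (-15661/6187 - 16478/(-1194)) = -28501 + (-15661*1/6187 - 16478*(-1/1194)) = -28501 + (-15661/6187 + 8239/597) = -28501 + 41625076/3693639 = -105230780063/3693639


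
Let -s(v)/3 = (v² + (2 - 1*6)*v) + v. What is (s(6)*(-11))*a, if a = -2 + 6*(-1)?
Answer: -4752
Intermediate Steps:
s(v) = -3*v² + 9*v (s(v) = -3*((v² + (2 - 1*6)*v) + v) = -3*((v² + (2 - 6)*v) + v) = -3*((v² - 4*v) + v) = -3*(v² - 3*v) = -3*v² + 9*v)
a = -8 (a = -2 - 6 = -8)
(s(6)*(-11))*a = ((3*6*(3 - 1*6))*(-11))*(-8) = ((3*6*(3 - 6))*(-11))*(-8) = ((3*6*(-3))*(-11))*(-8) = -54*(-11)*(-8) = 594*(-8) = -4752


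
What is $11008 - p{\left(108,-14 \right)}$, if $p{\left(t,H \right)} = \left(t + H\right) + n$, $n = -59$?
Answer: $10973$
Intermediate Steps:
$p{\left(t,H \right)} = -59 + H + t$ ($p{\left(t,H \right)} = \left(t + H\right) - 59 = \left(H + t\right) - 59 = -59 + H + t$)
$11008 - p{\left(108,-14 \right)} = 11008 - \left(-59 - 14 + 108\right) = 11008 - 35 = 10973$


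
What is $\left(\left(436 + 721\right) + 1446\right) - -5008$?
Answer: $7611$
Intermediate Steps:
$\left(\left(436 + 721\right) + 1446\right) - -5008 = \left(1157 + 1446\right) + 5008 = 2603 + 5008 = 7611$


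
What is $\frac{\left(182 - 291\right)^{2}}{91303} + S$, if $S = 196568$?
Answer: $\frac{17947259985}{91303} \approx 1.9657 \cdot 10^{5}$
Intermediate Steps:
$\frac{\left(182 - 291\right)^{2}}{91303} + S = \frac{\left(182 - 291\right)^{2}}{91303} + 196568 = \left(-109\right)^{2} \cdot \frac{1}{91303} + 196568 = 11881 \cdot \frac{1}{91303} + 196568 = \frac{11881}{91303} + 196568 = \frac{17947259985}{91303}$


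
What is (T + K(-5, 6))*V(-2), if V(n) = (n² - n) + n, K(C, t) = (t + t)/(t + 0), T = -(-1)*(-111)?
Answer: -436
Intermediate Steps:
T = -111 (T = -1*111 = -111)
K(C, t) = 2 (K(C, t) = (2*t)/t = 2)
V(n) = n²
(T + K(-5, 6))*V(-2) = (-111 + 2)*(-2)² = -109*4 = -436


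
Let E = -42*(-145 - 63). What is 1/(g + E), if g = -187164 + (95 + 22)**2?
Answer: -1/164739 ≈ -6.0702e-6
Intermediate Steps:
g = -173475 (g = -187164 + 117**2 = -187164 + 13689 = -173475)
E = 8736 (E = -42*(-208) = 8736)
1/(g + E) = 1/(-173475 + 8736) = 1/(-164739) = -1/164739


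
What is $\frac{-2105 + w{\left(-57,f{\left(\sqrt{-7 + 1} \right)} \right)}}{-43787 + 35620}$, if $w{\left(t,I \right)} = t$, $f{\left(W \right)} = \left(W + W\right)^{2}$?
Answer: $\frac{2162}{8167} \approx 0.26472$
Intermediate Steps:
$f{\left(W \right)} = 4 W^{2}$ ($f{\left(W \right)} = \left(2 W\right)^{2} = 4 W^{2}$)
$\frac{-2105 + w{\left(-57,f{\left(\sqrt{-7 + 1} \right)} \right)}}{-43787 + 35620} = \frac{-2105 - 57}{-43787 + 35620} = - \frac{2162}{-8167} = \left(-2162\right) \left(- \frac{1}{8167}\right) = \frac{2162}{8167}$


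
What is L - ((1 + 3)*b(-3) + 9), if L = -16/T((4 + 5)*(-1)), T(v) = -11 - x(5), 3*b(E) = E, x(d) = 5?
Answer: -4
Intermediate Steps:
b(E) = E/3
T(v) = -16 (T(v) = -11 - 1*5 = -11 - 5 = -16)
L = 1 (L = -16/(-16) = -16*(-1/16) = 1)
L - ((1 + 3)*b(-3) + 9) = 1 - ((1 + 3)*((⅓)*(-3)) + 9) = 1 - (4*(-1) + 9) = 1 - (-4 + 9) = 1 - 1*5 = 1 - 5 = -4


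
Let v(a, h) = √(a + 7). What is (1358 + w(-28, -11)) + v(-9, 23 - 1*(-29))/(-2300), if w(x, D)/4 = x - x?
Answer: 1358 - I*√2/2300 ≈ 1358.0 - 0.00061488*I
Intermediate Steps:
w(x, D) = 0 (w(x, D) = 4*(x - x) = 4*0 = 0)
v(a, h) = √(7 + a)
(1358 + w(-28, -11)) + v(-9, 23 - 1*(-29))/(-2300) = (1358 + 0) + √(7 - 9)/(-2300) = 1358 + √(-2)*(-1/2300) = 1358 + (I*√2)*(-1/2300) = 1358 - I*√2/2300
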